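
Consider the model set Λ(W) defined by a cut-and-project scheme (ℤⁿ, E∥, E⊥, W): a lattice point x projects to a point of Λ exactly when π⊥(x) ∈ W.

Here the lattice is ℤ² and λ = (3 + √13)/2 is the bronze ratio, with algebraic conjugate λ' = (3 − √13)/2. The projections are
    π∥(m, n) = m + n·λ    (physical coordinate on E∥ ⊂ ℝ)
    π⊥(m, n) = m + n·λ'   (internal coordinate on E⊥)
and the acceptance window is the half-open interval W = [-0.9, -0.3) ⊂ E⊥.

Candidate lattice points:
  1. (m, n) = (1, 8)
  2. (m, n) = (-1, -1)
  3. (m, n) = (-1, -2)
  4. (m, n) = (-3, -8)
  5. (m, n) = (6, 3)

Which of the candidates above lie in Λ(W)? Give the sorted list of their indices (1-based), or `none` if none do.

λ' = (3−√13)/2 ≈ -0.30278.
[1] lift (1,8): star map gives -1.42221; window check -0.9 ≤ -1.42221 < -0.3 is false → out
[2] lift (-1,-1): star map gives -0.69722; window check -0.9 ≤ -0.69722 < -0.3 is true → IN Λ
[3] lift (-1,-2): star map gives -0.39445; window check -0.9 ≤ -0.39445 < -0.3 is true → IN Λ
[4] lift (-3,-8): star map gives -0.57779; window check -0.9 ≤ -0.57779 < -0.3 is true → IN Λ
[5] lift (6,3): star map gives 5.09167; window check -0.9 ≤ 5.09167 < -0.3 is false → out

2, 3, 4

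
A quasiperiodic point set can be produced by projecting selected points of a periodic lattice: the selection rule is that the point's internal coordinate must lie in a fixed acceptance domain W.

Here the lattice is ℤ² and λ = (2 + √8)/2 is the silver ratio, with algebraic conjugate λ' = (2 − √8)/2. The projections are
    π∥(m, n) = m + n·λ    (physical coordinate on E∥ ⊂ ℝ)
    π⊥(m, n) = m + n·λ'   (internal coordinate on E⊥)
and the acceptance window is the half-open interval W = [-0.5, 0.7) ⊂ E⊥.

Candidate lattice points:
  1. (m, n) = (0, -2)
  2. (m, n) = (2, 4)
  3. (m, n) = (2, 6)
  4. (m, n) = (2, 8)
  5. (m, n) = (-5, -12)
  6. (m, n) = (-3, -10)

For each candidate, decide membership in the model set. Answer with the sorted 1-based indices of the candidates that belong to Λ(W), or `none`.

2, 3, 5

Numerically λ ≈ 2.41421 and λ' = −1/λ ≈ -0.41421.
#1 (0,-2): internal coord 0 + (-2)·λ' = +0.82843; +0.82843 ∉ [-0.5, 0.7) → out
#2 (2,4): internal coord 2 + (4)·λ' = +0.34315; +0.34315 ∈ [-0.5, 0.7) → IN Λ
#3 (2,6): internal coord 2 + (6)·λ' = -0.48528; -0.48528 ∈ [-0.5, 0.7) → IN Λ
#4 (2,8): internal coord 2 + (8)·λ' = -1.31371; -1.31371 ∉ [-0.5, 0.7) → out
#5 (-5,-12): internal coord -5 + (-12)·λ' = -0.02944; -0.02944 ∈ [-0.5, 0.7) → IN Λ
#6 (-3,-10): internal coord -3 + (-10)·λ' = +1.14214; +1.14214 ∉ [-0.5, 0.7) → out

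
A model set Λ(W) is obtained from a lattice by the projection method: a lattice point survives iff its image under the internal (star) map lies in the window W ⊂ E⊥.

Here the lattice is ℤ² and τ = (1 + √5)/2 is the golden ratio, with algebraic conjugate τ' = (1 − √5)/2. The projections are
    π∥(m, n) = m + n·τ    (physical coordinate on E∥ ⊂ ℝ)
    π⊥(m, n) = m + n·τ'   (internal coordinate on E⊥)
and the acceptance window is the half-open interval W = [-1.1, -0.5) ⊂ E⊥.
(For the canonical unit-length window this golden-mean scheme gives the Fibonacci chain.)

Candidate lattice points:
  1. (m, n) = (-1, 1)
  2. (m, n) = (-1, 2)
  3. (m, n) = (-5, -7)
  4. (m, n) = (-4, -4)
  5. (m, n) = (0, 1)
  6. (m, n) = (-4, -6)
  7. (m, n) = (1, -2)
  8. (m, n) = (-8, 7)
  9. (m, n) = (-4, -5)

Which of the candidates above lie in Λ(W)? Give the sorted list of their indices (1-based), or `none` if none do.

τ' = (1−√5)/2 ≈ -0.618034.
#1 (-1,1): internal coord -1 + (1)·τ' = -1.618034; -1.618034 ∉ [-1.1, -0.5) → out
#2 (-1,2): internal coord -1 + (2)·τ' = -2.236068; -2.236068 ∉ [-1.1, -0.5) → out
#3 (-5,-7): internal coord -5 + (-7)·τ' = -0.673762; -0.673762 ∈ [-1.1, -0.5) → IN Λ
#4 (-4,-4): internal coord -4 + (-4)·τ' = -1.527864; -1.527864 ∉ [-1.1, -0.5) → out
#5 (0,1): internal coord 0 + (1)·τ' = -0.618034; -0.618034 ∈ [-1.1, -0.5) → IN Λ
#6 (-4,-6): internal coord -4 + (-6)·τ' = -0.291796; -0.291796 ∉ [-1.1, -0.5) → out
#7 (1,-2): internal coord 1 + (-2)·τ' = +2.236068; +2.236068 ∉ [-1.1, -0.5) → out
#8 (-8,7): internal coord -8 + (7)·τ' = -12.326238; -12.326238 ∉ [-1.1, -0.5) → out
#9 (-4,-5): internal coord -4 + (-5)·τ' = -0.909830; -0.909830 ∈ [-1.1, -0.5) → IN Λ

3, 5, 9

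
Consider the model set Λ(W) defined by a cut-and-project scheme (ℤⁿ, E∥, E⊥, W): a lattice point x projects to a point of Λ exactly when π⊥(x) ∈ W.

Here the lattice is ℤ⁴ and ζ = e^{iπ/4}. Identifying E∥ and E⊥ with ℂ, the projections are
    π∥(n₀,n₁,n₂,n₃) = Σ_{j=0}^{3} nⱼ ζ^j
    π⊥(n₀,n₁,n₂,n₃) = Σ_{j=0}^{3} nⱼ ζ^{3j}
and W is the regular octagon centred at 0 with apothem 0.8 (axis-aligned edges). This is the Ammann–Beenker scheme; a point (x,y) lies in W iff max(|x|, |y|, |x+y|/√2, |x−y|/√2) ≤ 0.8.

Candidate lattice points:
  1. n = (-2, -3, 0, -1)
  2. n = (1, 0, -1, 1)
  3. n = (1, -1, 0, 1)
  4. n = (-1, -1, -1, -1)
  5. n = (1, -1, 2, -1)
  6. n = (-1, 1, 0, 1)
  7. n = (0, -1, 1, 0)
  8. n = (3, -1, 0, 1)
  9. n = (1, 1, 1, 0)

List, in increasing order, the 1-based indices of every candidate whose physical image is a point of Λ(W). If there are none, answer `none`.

With ζ = e^{iπ/4} the internal vectors are ζ^0,ζ^3,ζ^6,ζ^9.
candidate 1: n = (-2, -3, 0, -1) → π⊥ ≈ (-0.58579, -2.82843); max(|x|,|y|,|x±y|/√2) = 2.82843 > 0.8 ⇒ ∉ W
candidate 2: n = (1, 0, -1, 1) → π⊥ ≈ (+1.70711, +1.70711); max(|x|,|y|,|x±y|/√2) = 2.41421 > 0.8 ⇒ ∉ W
candidate 3: n = (1, -1, 0, 1) → π⊥ ≈ (+2.41421, +0.00000); max(|x|,|y|,|x±y|/√2) = 2.41421 > 0.8 ⇒ ∉ W
candidate 4: n = (-1, -1, -1, -1) → π⊥ ≈ (-1.00000, -0.41421); max(|x|,|y|,|x±y|/√2) = 1.00000 > 0.8 ⇒ ∉ W
candidate 5: n = (1, -1, 2, -1) → π⊥ ≈ (+1.00000, -3.41421); max(|x|,|y|,|x±y|/√2) = 3.41421 > 0.8 ⇒ ∉ W
candidate 6: n = (-1, 1, 0, 1) → π⊥ ≈ (-1.00000, +1.41421); max(|x|,|y|,|x±y|/√2) = 1.70711 > 0.8 ⇒ ∉ W
candidate 7: n = (0, -1, 1, 0) → π⊥ ≈ (+0.70711, -1.70711); max(|x|,|y|,|x±y|/√2) = 1.70711 > 0.8 ⇒ ∉ W
candidate 8: n = (3, -1, 0, 1) → π⊥ ≈ (+4.41421, +0.00000); max(|x|,|y|,|x±y|/√2) = 4.41421 > 0.8 ⇒ ∉ W
candidate 9: n = (1, 1, 1, 0) → π⊥ ≈ (+0.29289, -0.29289); max(|x|,|y|,|x±y|/√2) = 0.41421 ≤ 0.8 ⇒ ∈ W

9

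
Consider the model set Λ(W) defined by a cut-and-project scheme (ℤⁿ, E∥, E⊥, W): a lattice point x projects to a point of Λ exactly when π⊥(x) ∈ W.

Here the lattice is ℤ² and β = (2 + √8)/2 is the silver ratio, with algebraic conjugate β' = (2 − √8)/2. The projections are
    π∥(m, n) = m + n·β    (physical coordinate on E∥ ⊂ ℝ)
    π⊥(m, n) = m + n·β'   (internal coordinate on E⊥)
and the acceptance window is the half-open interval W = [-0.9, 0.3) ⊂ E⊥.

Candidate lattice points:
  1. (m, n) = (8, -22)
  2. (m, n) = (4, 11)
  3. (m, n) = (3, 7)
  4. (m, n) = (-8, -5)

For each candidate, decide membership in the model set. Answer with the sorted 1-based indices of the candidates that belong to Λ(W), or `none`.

β' = (2−√8)/2 ≈ -0.414214.
#1 (8,-22): internal coord 8 + (-22)·β' = +17.112698; +17.112698 ∉ [-0.9, 0.3) → out
#2 (4,11): internal coord 4 + (11)·β' = -0.556349; -0.556349 ∈ [-0.9, 0.3) → IN Λ
#3 (3,7): internal coord 3 + (7)·β' = +0.100505; +0.100505 ∈ [-0.9, 0.3) → IN Λ
#4 (-8,-5): internal coord -8 + (-5)·β' = -5.928932; -5.928932 ∉ [-0.9, 0.3) → out

2, 3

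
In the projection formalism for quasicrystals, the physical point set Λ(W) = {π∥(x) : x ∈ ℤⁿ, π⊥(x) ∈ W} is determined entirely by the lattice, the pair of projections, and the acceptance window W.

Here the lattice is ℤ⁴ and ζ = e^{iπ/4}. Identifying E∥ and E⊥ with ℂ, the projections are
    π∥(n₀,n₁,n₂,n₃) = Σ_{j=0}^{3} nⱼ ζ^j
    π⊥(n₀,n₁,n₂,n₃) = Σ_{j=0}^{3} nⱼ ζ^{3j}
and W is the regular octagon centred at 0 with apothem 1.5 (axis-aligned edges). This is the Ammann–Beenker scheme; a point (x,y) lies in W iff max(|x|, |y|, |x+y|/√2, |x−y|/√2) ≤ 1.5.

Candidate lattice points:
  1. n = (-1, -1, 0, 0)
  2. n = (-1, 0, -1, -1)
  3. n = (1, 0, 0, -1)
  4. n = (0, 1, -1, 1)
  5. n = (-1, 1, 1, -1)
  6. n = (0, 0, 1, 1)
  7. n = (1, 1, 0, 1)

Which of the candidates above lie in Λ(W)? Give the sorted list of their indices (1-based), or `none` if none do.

1, 3, 6

π⊥(n) = n₀ + n₁ζ³ + n₂ζ⁶ + n₃ζ⁹ where ζ = e^{iπ/4}.
#1 (-1, -1, 0, 0): internal (-0.29289, -0.70711); octagon support 0.70711 vs apothem 1.5 → ∈ W
#2 (-1, 0, -1, -1): internal (-1.70711, 0.29289); octagon support 1.70711 vs apothem 1.5 → ∉ W
#3 (1, 0, 0, -1): internal (0.29289, -0.70711); octagon support 0.70711 vs apothem 1.5 → ∈ W
#4 (0, 1, -1, 1): internal (0.00000, 2.41421); octagon support 2.41421 vs apothem 1.5 → ∉ W
#5 (-1, 1, 1, -1): internal (-2.41421, -1.00000); octagon support 2.41421 vs apothem 1.5 → ∉ W
#6 (0, 0, 1, 1): internal (0.70711, -0.29289); octagon support 0.70711 vs apothem 1.5 → ∈ W
#7 (1, 1, 0, 1): internal (1.00000, 1.41421); octagon support 1.70711 vs apothem 1.5 → ∉ W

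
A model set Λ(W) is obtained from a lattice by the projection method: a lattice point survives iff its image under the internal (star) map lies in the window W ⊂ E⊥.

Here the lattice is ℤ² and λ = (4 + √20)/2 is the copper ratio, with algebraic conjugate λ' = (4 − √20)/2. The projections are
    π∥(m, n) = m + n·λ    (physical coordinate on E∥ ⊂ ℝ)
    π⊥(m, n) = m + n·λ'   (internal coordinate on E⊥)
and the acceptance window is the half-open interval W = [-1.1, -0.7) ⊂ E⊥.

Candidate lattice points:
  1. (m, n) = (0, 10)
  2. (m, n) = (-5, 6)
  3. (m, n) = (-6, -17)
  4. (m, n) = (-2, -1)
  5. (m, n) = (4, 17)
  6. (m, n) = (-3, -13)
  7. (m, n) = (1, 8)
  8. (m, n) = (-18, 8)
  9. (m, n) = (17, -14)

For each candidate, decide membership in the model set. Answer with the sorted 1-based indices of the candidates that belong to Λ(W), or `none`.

Compute λ' = (4−√20)/2 = -0.23607, so π⊥(m,n) = m -0.23607·n.
[1] lift (0,10): star map gives -2.36068; window check -1.1 ≤ -2.36068 < -0.7 is false → out
[2] lift (-5,6): star map gives -6.41641; window check -1.1 ≤ -6.41641 < -0.7 is false → out
[3] lift (-6,-17): star map gives -1.98684; window check -1.1 ≤ -1.98684 < -0.7 is false → out
[4] lift (-2,-1): star map gives -1.76393; window check -1.1 ≤ -1.76393 < -0.7 is false → out
[5] lift (4,17): star map gives -0.01316; window check -1.1 ≤ -0.01316 < -0.7 is false → out
[6] lift (-3,-13): star map gives 0.06888; window check -1.1 ≤ 0.06888 < -0.7 is false → out
[7] lift (1,8): star map gives -0.88854; window check -1.1 ≤ -0.88854 < -0.7 is true → IN Λ
[8] lift (-18,8): star map gives -19.88854; window check -1.1 ≤ -19.88854 < -0.7 is false → out
[9] lift (17,-14): star map gives 20.30495; window check -1.1 ≤ 20.30495 < -0.7 is false → out

7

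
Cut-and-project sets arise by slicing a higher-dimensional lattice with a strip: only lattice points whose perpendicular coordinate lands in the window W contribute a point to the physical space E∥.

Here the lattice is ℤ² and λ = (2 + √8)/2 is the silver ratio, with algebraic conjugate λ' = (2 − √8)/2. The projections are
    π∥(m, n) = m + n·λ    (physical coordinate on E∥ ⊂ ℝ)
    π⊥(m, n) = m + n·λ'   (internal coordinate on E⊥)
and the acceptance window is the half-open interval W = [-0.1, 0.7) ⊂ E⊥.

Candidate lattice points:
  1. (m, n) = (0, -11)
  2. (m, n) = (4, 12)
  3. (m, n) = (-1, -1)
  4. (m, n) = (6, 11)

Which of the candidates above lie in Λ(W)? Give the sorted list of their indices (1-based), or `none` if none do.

Numerically λ ≈ 2.414214 and λ' = −1/λ ≈ -0.414214.
#1 (0,-11): internal coord 0 + (-11)·λ' = +4.556349; +4.556349 ∉ [-0.1, 0.7) → out
#2 (4,12): internal coord 4 + (12)·λ' = -0.970563; -0.970563 ∉ [-0.1, 0.7) → out
#3 (-1,-1): internal coord -1 + (-1)·λ' = -0.585786; -0.585786 ∉ [-0.1, 0.7) → out
#4 (6,11): internal coord 6 + (11)·λ' = +1.443651; +1.443651 ∉ [-0.1, 0.7) → out

none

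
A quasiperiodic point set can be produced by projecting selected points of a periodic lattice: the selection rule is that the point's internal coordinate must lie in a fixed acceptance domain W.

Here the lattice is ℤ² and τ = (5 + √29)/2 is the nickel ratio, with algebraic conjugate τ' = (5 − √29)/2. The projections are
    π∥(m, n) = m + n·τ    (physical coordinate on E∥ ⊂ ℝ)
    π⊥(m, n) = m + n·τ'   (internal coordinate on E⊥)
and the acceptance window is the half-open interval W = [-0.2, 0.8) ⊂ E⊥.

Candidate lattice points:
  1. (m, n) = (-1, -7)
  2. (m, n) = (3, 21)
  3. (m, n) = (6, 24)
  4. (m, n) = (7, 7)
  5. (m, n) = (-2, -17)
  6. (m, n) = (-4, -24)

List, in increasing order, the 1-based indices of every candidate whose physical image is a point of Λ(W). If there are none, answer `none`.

1, 6

τ' = (5−√29)/2 ≈ -0.192582.
candidate 1: (m,n)=(-1,-7) → π∥ = -1-7·τ ≈ -37.348077, π⊥ = -1-7·τ' ≈ 0.348077 ∈ [-0.2, 0.8) ⇒ IN Λ
candidate 2: (m,n)=(3,21) → π∥ = 3+21·τ ≈ 112.044230, π⊥ = 3+21·τ' ≈ -1.044230 ∉ [-0.2, 0.8) ⇒ out
candidate 3: (m,n)=(6,24) → π∥ = 6+24·τ ≈ 130.621978, π⊥ = 6+24·τ' ≈ 1.378022 ∉ [-0.2, 0.8) ⇒ out
candidate 4: (m,n)=(7,7) → π∥ = 7+7·τ ≈ 43.348077, π⊥ = 7+7·τ' ≈ 5.651923 ∉ [-0.2, 0.8) ⇒ out
candidate 5: (m,n)=(-2,-17) → π∥ = -2-17·τ ≈ -90.273901, π⊥ = -2-17·τ' ≈ 1.273901 ∉ [-0.2, 0.8) ⇒ out
candidate 6: (m,n)=(-4,-24) → π∥ = -4-24·τ ≈ -128.621978, π⊥ = -4-24·τ' ≈ 0.621978 ∈ [-0.2, 0.8) ⇒ IN Λ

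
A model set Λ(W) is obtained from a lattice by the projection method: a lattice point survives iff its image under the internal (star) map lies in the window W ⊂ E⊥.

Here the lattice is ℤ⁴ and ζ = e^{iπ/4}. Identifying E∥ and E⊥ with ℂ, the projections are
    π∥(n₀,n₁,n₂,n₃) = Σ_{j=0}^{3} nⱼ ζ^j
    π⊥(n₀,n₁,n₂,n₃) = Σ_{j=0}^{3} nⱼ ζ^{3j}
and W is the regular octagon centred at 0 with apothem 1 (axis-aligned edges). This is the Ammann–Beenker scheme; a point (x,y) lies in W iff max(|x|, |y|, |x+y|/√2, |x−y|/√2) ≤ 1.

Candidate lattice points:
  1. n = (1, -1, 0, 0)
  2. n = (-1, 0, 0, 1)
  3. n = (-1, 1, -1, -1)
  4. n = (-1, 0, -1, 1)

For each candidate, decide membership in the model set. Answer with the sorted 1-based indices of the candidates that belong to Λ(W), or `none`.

2

π⊥(n) = n₀ + n₁ζ³ + n₂ζ⁶ + n₃ζ⁹ where ζ = e^{iπ/4}.
candidate 1: n = (1, -1, 0, 0) → π⊥ ≈ (+1.70711, -0.70711); max(|x|,|y|,|x±y|/√2) = 1.70711 > 1 ⇒ ∉ W
candidate 2: n = (-1, 0, 0, 1) → π⊥ ≈ (-0.29289, +0.70711); max(|x|,|y|,|x±y|/√2) = 0.70711 ≤ 1 ⇒ ∈ W
candidate 3: n = (-1, 1, -1, -1) → π⊥ ≈ (-2.41421, +1.00000); max(|x|,|y|,|x±y|/√2) = 2.41421 > 1 ⇒ ∉ W
candidate 4: n = (-1, 0, -1, 1) → π⊥ ≈ (-0.29289, +1.70711); max(|x|,|y|,|x±y|/√2) = 1.70711 > 1 ⇒ ∉ W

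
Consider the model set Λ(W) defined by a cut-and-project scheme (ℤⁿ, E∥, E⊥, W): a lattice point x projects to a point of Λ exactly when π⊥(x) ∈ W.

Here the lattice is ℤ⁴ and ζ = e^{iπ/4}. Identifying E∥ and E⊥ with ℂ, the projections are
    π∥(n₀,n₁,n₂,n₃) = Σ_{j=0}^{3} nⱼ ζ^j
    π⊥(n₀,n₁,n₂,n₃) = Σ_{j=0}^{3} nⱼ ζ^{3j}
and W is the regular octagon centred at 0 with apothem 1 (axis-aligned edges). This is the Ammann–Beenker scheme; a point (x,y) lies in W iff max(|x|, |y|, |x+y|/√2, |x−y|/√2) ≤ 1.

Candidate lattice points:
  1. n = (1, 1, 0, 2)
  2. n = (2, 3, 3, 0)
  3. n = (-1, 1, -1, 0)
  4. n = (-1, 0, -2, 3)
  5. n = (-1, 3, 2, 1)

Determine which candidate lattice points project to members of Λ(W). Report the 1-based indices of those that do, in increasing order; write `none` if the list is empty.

2

π⊥(n) = n₀ + n₁ζ³ + n₂ζ⁶ + n₃ζ⁹ where ζ = e^{iπ/4}.
candidate 1: n = (1, 1, 0, 2) → π⊥ ≈ (+1.70711, +2.12132); max(|x|,|y|,|x±y|/√2) = 2.70711 > 1 ⇒ ∉ W
candidate 2: n = (2, 3, 3, 0) → π⊥ ≈ (-0.12132, -0.87868); max(|x|,|y|,|x±y|/√2) = 0.87868 ≤ 1 ⇒ ∈ W
candidate 3: n = (-1, 1, -1, 0) → π⊥ ≈ (-1.70711, +1.70711); max(|x|,|y|,|x±y|/√2) = 2.41421 > 1 ⇒ ∉ W
candidate 4: n = (-1, 0, -2, 3) → π⊥ ≈ (+1.12132, +4.12132); max(|x|,|y|,|x±y|/√2) = 4.12132 > 1 ⇒ ∉ W
candidate 5: n = (-1, 3, 2, 1) → π⊥ ≈ (-2.41421, +0.82843); max(|x|,|y|,|x±y|/√2) = 2.41421 > 1 ⇒ ∉ W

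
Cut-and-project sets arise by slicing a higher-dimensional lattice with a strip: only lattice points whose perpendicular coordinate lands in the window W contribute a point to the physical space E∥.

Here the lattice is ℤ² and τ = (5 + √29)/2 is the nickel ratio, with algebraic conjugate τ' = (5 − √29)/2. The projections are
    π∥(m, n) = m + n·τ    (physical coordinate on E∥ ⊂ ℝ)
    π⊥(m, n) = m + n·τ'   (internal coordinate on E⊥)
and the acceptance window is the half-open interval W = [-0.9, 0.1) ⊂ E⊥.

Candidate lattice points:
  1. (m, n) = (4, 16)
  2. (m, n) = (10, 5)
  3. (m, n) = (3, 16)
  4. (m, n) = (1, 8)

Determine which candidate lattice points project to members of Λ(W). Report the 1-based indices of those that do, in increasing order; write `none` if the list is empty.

Compute τ' = (5−√29)/2 = -0.19258, so π⊥(m,n) = m -0.19258·n.
#1 (4,16): internal coord 4 + (16)·τ' = +0.91868; +0.91868 ∉ [-0.9, 0.1) → out
#2 (10,5): internal coord 10 + (5)·τ' = +9.03709; +9.03709 ∉ [-0.9, 0.1) → out
#3 (3,16): internal coord 3 + (16)·τ' = -0.08132; -0.08132 ∈ [-0.9, 0.1) → IN Λ
#4 (1,8): internal coord 1 + (8)·τ' = -0.54066; -0.54066 ∈ [-0.9, 0.1) → IN Λ

3, 4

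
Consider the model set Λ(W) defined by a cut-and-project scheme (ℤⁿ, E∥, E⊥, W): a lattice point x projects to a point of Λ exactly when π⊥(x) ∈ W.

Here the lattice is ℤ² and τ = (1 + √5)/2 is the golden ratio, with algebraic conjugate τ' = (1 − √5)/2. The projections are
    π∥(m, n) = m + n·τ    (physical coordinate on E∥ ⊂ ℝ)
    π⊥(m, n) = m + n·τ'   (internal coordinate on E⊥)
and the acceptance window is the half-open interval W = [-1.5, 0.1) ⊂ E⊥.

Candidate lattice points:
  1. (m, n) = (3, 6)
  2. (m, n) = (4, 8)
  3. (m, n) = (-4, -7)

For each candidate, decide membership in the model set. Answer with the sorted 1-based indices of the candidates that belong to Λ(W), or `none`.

Numerically τ ≈ 1.618034 and τ' = −1/τ ≈ -0.618034.
#1 (3,6): internal coord 3 + (6)·τ' = -0.708204; -0.708204 ∈ [-1.5, 0.1) → IN Λ
#2 (4,8): internal coord 4 + (8)·τ' = -0.944272; -0.944272 ∈ [-1.5, 0.1) → IN Λ
#3 (-4,-7): internal coord -4 + (-7)·τ' = +0.326238; +0.326238 ∉ [-1.5, 0.1) → out

1, 2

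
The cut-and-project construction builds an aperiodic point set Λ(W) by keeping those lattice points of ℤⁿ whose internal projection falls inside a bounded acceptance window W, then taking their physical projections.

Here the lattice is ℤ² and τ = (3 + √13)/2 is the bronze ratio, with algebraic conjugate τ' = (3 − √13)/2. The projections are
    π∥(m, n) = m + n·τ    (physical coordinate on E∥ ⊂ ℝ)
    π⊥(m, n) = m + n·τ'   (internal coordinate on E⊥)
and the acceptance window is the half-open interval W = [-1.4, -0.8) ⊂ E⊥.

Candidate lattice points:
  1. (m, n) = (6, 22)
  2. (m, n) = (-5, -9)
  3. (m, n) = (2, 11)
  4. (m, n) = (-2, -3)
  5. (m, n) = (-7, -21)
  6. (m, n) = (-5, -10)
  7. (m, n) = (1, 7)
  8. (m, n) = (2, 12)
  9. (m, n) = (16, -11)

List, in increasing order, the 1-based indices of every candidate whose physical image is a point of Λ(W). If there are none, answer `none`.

Compute τ' = (3−√13)/2 = -0.3028, so π⊥(m,n) = m -0.3028·n.
[1] lift (6,22): star map gives -0.6611; window check -1.4 ≤ -0.6611 < -0.8 is false → out
[2] lift (-5,-9): star map gives -2.2750; window check -1.4 ≤ -2.2750 < -0.8 is false → out
[3] lift (2,11): star map gives -1.3305; window check -1.4 ≤ -1.3305 < -0.8 is true → IN Λ
[4] lift (-2,-3): star map gives -1.0917; window check -1.4 ≤ -1.0917 < -0.8 is true → IN Λ
[5] lift (-7,-21): star map gives -0.6417; window check -1.4 ≤ -0.6417 < -0.8 is false → out
[6] lift (-5,-10): star map gives -1.9722; window check -1.4 ≤ -1.9722 < -0.8 is false → out
[7] lift (1,7): star map gives -1.1194; window check -1.4 ≤ -1.1194 < -0.8 is true → IN Λ
[8] lift (2,12): star map gives -1.6333; window check -1.4 ≤ -1.6333 < -0.8 is false → out
[9] lift (16,-11): star map gives 19.3305; window check -1.4 ≤ 19.3305 < -0.8 is false → out

3, 4, 7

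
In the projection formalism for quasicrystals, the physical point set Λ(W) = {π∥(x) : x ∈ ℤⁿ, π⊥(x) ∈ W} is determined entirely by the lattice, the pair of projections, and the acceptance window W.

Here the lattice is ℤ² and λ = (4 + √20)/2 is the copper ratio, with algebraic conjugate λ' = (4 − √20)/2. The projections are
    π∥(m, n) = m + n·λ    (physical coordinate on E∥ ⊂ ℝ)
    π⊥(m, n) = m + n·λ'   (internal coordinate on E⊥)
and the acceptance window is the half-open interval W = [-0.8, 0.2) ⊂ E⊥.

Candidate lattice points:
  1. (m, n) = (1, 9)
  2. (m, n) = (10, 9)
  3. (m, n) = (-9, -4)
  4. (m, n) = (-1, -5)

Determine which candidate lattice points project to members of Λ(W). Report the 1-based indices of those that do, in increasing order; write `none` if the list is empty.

λ' = (4−√20)/2 ≈ -0.2361.
[1] lift (1,9): star map gives -1.1246; window check -0.8 ≤ -1.1246 < 0.2 is false → out
[2] lift (10,9): star map gives 7.8754; window check -0.8 ≤ 7.8754 < 0.2 is false → out
[3] lift (-9,-4): star map gives -8.0557; window check -0.8 ≤ -8.0557 < 0.2 is false → out
[4] lift (-1,-5): star map gives 0.1803; window check -0.8 ≤ 0.1803 < 0.2 is true → IN Λ

4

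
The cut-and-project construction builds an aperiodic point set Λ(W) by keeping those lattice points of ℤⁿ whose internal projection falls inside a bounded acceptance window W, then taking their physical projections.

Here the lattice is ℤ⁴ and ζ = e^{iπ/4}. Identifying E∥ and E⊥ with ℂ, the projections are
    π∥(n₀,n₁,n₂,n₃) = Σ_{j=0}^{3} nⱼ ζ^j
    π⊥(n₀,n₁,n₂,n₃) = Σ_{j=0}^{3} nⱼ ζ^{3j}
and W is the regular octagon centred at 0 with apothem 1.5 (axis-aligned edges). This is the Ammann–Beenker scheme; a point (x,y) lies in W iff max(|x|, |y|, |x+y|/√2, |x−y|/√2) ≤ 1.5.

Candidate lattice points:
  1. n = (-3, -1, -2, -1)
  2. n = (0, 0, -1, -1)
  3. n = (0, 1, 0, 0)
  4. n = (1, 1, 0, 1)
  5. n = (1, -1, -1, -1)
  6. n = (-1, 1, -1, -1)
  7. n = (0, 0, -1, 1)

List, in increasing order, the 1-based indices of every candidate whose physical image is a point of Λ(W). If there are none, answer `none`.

Internal map: ζ^{3j} for j=0..3 gives (1,0), (−√2/2,√2/2), (0,−1), (√2/2,√2/2).
#1 (-3, -1, -2, -1): internal (-3.000000, 0.585786); octagon support 3.000000 vs apothem 1.5 → ∉ W
#2 (0, 0, -1, -1): internal (-0.707107, 0.292893); octagon support 0.707107 vs apothem 1.5 → ∈ W
#3 (0, 1, 0, 0): internal (-0.707107, 0.707107); octagon support 1.000000 vs apothem 1.5 → ∈ W
#4 (1, 1, 0, 1): internal (1.000000, 1.414214); octagon support 1.707107 vs apothem 1.5 → ∉ W
#5 (1, -1, -1, -1): internal (1.000000, -0.414214); octagon support 1.000000 vs apothem 1.5 → ∈ W
#6 (-1, 1, -1, -1): internal (-2.414214, 1.000000); octagon support 2.414214 vs apothem 1.5 → ∉ W
#7 (0, 0, -1, 1): internal (0.707107, 1.707107); octagon support 1.707107 vs apothem 1.5 → ∉ W

2, 3, 5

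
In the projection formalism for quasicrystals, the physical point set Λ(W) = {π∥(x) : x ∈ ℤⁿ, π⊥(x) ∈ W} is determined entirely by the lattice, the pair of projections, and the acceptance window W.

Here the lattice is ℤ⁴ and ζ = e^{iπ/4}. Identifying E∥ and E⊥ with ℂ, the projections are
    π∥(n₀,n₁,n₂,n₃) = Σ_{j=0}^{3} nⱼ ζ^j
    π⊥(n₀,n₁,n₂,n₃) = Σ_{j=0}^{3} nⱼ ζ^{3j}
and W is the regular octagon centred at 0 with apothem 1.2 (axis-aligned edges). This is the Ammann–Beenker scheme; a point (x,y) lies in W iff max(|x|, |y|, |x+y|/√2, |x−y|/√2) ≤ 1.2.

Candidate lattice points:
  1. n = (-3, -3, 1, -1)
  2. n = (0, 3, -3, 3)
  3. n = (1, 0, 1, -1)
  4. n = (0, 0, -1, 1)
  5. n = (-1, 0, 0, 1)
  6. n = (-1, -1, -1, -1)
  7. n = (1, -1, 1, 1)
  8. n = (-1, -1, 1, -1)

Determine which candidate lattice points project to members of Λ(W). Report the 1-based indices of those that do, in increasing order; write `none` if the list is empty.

π⊥(n) = n₀ + n₁ζ³ + n₂ζ⁶ + n₃ζ⁹ where ζ = e^{iπ/4}.
candidate 1: n = (-3, -3, 1, -1) → π⊥ ≈ (-1.585786, -3.828427); max(|x|,|y|,|x±y|/√2) = 3.828427 > 1.2 ⇒ ∉ W
candidate 2: n = (0, 3, -3, 3) → π⊥ ≈ (+0.000000, +7.242641); max(|x|,|y|,|x±y|/√2) = 7.242641 > 1.2 ⇒ ∉ W
candidate 3: n = (1, 0, 1, -1) → π⊥ ≈ (+0.292893, -1.707107); max(|x|,|y|,|x±y|/√2) = 1.707107 > 1.2 ⇒ ∉ W
candidate 4: n = (0, 0, -1, 1) → π⊥ ≈ (+0.707107, +1.707107); max(|x|,|y|,|x±y|/√2) = 1.707107 > 1.2 ⇒ ∉ W
candidate 5: n = (-1, 0, 0, 1) → π⊥ ≈ (-0.292893, +0.707107); max(|x|,|y|,|x±y|/√2) = 0.707107 ≤ 1.2 ⇒ ∈ W
candidate 6: n = (-1, -1, -1, -1) → π⊥ ≈ (-1.000000, -0.414214); max(|x|,|y|,|x±y|/√2) = 1.000000 ≤ 1.2 ⇒ ∈ W
candidate 7: n = (1, -1, 1, 1) → π⊥ ≈ (+2.414214, -1.000000); max(|x|,|y|,|x±y|/√2) = 2.414214 > 1.2 ⇒ ∉ W
candidate 8: n = (-1, -1, 1, -1) → π⊥ ≈ (-1.000000, -2.414214); max(|x|,|y|,|x±y|/√2) = 2.414214 > 1.2 ⇒ ∉ W

5, 6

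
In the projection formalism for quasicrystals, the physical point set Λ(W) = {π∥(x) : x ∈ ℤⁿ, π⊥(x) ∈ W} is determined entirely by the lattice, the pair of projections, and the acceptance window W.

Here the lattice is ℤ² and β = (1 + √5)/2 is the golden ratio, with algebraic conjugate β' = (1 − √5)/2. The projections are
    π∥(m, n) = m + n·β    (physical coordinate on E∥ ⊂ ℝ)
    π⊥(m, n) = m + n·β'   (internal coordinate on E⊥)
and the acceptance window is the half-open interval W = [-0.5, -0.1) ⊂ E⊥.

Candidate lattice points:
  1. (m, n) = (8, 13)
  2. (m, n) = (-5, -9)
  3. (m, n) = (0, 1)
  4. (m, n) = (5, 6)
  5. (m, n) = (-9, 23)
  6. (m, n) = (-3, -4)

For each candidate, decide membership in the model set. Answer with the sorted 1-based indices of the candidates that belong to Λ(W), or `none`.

none

Compute β' = (1−√5)/2 = -0.618034, so π⊥(m,n) = m -0.618034·n.
[1] lift (8,13): star map gives -0.034442; window check -0.5 ≤ -0.034442 < -0.1 is false → out
[2] lift (-5,-9): star map gives 0.562306; window check -0.5 ≤ 0.562306 < -0.1 is false → out
[3] lift (0,1): star map gives -0.618034; window check -0.5 ≤ -0.618034 < -0.1 is false → out
[4] lift (5,6): star map gives 1.291796; window check -0.5 ≤ 1.291796 < -0.1 is false → out
[5] lift (-9,23): star map gives -23.214782; window check -0.5 ≤ -23.214782 < -0.1 is false → out
[6] lift (-3,-4): star map gives -0.527864; window check -0.5 ≤ -0.527864 < -0.1 is false → out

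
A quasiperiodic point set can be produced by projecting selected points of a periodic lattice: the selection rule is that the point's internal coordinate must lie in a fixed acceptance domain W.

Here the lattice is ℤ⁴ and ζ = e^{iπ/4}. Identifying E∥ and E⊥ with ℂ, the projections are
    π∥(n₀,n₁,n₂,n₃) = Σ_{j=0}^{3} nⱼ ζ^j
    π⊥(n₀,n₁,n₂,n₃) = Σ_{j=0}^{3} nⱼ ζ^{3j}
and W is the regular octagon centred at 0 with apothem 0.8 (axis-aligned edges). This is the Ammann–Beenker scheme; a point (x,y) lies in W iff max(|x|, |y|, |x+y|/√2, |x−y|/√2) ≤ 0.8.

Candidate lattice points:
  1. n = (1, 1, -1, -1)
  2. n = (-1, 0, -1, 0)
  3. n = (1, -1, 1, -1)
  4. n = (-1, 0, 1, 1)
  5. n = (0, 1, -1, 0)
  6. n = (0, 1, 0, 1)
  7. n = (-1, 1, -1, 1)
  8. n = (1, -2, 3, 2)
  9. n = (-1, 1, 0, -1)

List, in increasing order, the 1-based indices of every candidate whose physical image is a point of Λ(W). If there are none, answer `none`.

4

With ζ = e^{iπ/4} the internal vectors are ζ^0,ζ^3,ζ^6,ζ^9.
candidate 1: n = (1, 1, -1, -1) → π⊥ ≈ (-0.414214, +1.000000); max(|x|,|y|,|x±y|/√2) = 1.000000 > 0.8 ⇒ ∉ W
candidate 2: n = (-1, 0, -1, 0) → π⊥ ≈ (-1.000000, +1.000000); max(|x|,|y|,|x±y|/√2) = 1.414214 > 0.8 ⇒ ∉ W
candidate 3: n = (1, -1, 1, -1) → π⊥ ≈ (+1.000000, -2.414214); max(|x|,|y|,|x±y|/√2) = 2.414214 > 0.8 ⇒ ∉ W
candidate 4: n = (-1, 0, 1, 1) → π⊥ ≈ (-0.292893, -0.292893); max(|x|,|y|,|x±y|/√2) = 0.414214 ≤ 0.8 ⇒ ∈ W
candidate 5: n = (0, 1, -1, 0) → π⊥ ≈ (-0.707107, +1.707107); max(|x|,|y|,|x±y|/√2) = 1.707107 > 0.8 ⇒ ∉ W
candidate 6: n = (0, 1, 0, 1) → π⊥ ≈ (+0.000000, +1.414214); max(|x|,|y|,|x±y|/√2) = 1.414214 > 0.8 ⇒ ∉ W
candidate 7: n = (-1, 1, -1, 1) → π⊥ ≈ (-1.000000, +2.414214); max(|x|,|y|,|x±y|/√2) = 2.414214 > 0.8 ⇒ ∉ W
candidate 8: n = (1, -2, 3, 2) → π⊥ ≈ (+3.828427, -3.000000); max(|x|,|y|,|x±y|/√2) = 4.828427 > 0.8 ⇒ ∉ W
candidate 9: n = (-1, 1, 0, -1) → π⊥ ≈ (-2.414214, +0.000000); max(|x|,|y|,|x±y|/√2) = 2.414214 > 0.8 ⇒ ∉ W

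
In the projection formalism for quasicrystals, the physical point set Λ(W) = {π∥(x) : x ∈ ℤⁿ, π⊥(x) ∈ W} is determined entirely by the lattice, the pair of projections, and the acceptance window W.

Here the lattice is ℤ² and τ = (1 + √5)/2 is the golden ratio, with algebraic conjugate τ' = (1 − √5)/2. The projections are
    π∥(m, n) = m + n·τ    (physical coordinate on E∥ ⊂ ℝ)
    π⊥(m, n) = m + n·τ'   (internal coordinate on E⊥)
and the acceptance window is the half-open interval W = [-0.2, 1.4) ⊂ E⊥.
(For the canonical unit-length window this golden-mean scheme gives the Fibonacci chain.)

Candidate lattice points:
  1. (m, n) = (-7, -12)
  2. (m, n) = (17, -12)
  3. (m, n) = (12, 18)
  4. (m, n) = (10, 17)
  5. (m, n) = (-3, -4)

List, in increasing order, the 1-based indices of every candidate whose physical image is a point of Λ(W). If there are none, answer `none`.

1, 3

Numerically τ ≈ 1.61803 and τ' = −1/τ ≈ -0.61803.
[1] lift (-7,-12): star map gives 0.41641; window check -0.2 ≤ 0.41641 < 1.4 is true → IN Λ
[2] lift (17,-12): star map gives 24.41641; window check -0.2 ≤ 24.41641 < 1.4 is false → out
[3] lift (12,18): star map gives 0.87539; window check -0.2 ≤ 0.87539 < 1.4 is true → IN Λ
[4] lift (10,17): star map gives -0.50658; window check -0.2 ≤ -0.50658 < 1.4 is false → out
[5] lift (-3,-4): star map gives -0.52786; window check -0.2 ≤ -0.52786 < 1.4 is false → out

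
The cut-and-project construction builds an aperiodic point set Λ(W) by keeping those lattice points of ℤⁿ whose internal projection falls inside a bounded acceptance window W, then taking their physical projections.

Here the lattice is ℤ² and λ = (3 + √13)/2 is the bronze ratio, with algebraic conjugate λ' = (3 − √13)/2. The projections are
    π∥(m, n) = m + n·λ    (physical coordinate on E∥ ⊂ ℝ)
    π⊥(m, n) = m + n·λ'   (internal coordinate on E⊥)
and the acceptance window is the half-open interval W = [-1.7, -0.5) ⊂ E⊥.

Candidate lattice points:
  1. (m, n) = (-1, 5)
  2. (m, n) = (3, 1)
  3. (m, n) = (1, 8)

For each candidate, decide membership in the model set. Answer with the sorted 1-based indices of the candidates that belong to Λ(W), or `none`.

λ' = (3−√13)/2 ≈ -0.302776.
[1] lift (-1,5): star map gives -2.513878; window check -1.7 ≤ -2.513878 < -0.5 is false → out
[2] lift (3,1): star map gives 2.697224; window check -1.7 ≤ 2.697224 < -0.5 is false → out
[3] lift (1,8): star map gives -1.422205; window check -1.7 ≤ -1.422205 < -0.5 is true → IN Λ

3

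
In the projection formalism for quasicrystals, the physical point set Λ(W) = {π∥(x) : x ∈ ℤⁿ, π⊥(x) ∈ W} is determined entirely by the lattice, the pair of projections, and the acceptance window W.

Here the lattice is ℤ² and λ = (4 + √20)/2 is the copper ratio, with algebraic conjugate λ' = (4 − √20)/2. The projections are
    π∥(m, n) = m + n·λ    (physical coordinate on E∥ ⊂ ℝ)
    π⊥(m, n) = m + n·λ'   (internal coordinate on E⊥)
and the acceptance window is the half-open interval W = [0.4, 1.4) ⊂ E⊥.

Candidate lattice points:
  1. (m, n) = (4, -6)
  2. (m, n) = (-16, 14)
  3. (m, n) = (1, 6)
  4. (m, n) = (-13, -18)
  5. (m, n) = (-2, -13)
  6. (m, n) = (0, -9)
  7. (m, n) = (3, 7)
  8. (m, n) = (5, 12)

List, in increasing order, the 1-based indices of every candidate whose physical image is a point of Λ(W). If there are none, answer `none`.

Numerically λ ≈ 4.236068 and λ' = −1/λ ≈ -0.236068.
#1 (4,-6): internal coord 4 + (-6)·λ' = +5.416408; +5.416408 ∉ [0.4, 1.4) → out
#2 (-16,14): internal coord -16 + (14)·λ' = -19.304952; -19.304952 ∉ [0.4, 1.4) → out
#3 (1,6): internal coord 1 + (6)·λ' = -0.416408; -0.416408 ∉ [0.4, 1.4) → out
#4 (-13,-18): internal coord -13 + (-18)·λ' = -8.750776; -8.750776 ∉ [0.4, 1.4) → out
#5 (-2,-13): internal coord -2 + (-13)·λ' = +1.068884; +1.068884 ∈ [0.4, 1.4) → IN Λ
#6 (0,-9): internal coord 0 + (-9)·λ' = +2.124612; +2.124612 ∉ [0.4, 1.4) → out
#7 (3,7): internal coord 3 + (7)·λ' = +1.347524; +1.347524 ∈ [0.4, 1.4) → IN Λ
#8 (5,12): internal coord 5 + (12)·λ' = +2.167184; +2.167184 ∉ [0.4, 1.4) → out

5, 7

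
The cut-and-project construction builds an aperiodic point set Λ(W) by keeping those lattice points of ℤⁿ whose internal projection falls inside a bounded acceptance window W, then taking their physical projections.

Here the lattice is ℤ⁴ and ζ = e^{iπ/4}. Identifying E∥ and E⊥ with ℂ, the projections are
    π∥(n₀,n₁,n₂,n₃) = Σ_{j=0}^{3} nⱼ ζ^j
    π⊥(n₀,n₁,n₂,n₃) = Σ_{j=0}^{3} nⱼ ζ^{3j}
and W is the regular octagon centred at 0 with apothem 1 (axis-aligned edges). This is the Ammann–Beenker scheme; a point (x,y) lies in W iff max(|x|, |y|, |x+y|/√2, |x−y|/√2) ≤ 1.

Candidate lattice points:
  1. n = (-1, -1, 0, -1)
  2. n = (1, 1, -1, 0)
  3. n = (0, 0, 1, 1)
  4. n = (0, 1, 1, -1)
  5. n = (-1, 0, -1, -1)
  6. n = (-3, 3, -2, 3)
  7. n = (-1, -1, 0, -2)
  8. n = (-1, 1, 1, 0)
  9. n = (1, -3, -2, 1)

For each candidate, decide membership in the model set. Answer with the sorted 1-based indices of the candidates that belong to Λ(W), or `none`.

With ζ = e^{iπ/4} the internal vectors are ζ^0,ζ^3,ζ^6,ζ^9.
#1 (-1, -1, 0, -1): internal (-1.000000, -1.414214); octagon support 1.707107 vs apothem 1 → ∉ W
#2 (1, 1, -1, 0): internal (0.292893, 1.707107); octagon support 1.707107 vs apothem 1 → ∉ W
#3 (0, 0, 1, 1): internal (0.707107, -0.292893); octagon support 0.707107 vs apothem 1 → ∈ W
#4 (0, 1, 1, -1): internal (-1.414214, -1.000000); octagon support 1.707107 vs apothem 1 → ∉ W
#5 (-1, 0, -1, -1): internal (-1.707107, 0.292893); octagon support 1.707107 vs apothem 1 → ∉ W
#6 (-3, 3, -2, 3): internal (-3.000000, 6.242641); octagon support 6.535534 vs apothem 1 → ∉ W
#7 (-1, -1, 0, -2): internal (-1.707107, -2.121320); octagon support 2.707107 vs apothem 1 → ∉ W
#8 (-1, 1, 1, 0): internal (-1.707107, -0.292893); octagon support 1.707107 vs apothem 1 → ∉ W
#9 (1, -3, -2, 1): internal (3.828427, 0.585786); octagon support 3.828427 vs apothem 1 → ∉ W

3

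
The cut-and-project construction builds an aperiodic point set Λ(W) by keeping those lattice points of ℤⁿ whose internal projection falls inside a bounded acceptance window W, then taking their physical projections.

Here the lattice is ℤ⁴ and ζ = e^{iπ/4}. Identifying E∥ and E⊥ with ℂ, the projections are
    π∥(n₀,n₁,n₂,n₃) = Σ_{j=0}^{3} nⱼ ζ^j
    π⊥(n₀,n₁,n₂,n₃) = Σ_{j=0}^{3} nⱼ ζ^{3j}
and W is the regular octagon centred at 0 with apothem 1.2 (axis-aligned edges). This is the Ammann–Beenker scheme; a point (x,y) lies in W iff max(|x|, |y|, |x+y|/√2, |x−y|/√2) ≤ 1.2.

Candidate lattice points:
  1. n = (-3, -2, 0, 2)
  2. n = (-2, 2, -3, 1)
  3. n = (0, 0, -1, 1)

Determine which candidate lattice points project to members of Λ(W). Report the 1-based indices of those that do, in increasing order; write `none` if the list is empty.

π⊥(n) = n₀ + n₁ζ³ + n₂ζ⁶ + n₃ζ⁹ where ζ = e^{iπ/4}.
#1 (-3, -2, 0, 2): internal (-0.1716, 0.0000); octagon support 0.1716 vs apothem 1.2 → ∈ W
#2 (-2, 2, -3, 1): internal (-2.7071, 5.1213); octagon support 5.5355 vs apothem 1.2 → ∉ W
#3 (0, 0, -1, 1): internal (0.7071, 1.7071); octagon support 1.7071 vs apothem 1.2 → ∉ W

1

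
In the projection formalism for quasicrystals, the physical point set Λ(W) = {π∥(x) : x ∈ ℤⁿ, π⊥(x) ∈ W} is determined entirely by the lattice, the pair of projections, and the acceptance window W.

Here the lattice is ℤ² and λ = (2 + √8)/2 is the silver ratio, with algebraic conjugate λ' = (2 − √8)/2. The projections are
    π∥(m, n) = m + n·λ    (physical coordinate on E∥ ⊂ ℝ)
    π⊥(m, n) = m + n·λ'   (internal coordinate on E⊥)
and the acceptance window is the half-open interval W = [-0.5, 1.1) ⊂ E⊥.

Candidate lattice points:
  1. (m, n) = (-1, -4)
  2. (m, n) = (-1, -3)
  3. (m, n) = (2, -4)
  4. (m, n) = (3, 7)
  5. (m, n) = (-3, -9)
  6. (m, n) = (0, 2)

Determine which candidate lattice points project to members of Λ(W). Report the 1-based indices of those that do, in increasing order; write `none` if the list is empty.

Compute λ' = (2−√8)/2 = -0.414214, so π⊥(m,n) = m -0.414214·n.
candidate 1: (m,n)=(-1,-4) → π∥ = -1-4·λ ≈ -10.656854, π⊥ = -1-4·λ' ≈ 0.656854 ∈ [-0.5, 1.1) ⇒ IN Λ
candidate 2: (m,n)=(-1,-3) → π∥ = -1-3·λ ≈ -8.242641, π⊥ = -1-3·λ' ≈ 0.242641 ∈ [-0.5, 1.1) ⇒ IN Λ
candidate 3: (m,n)=(2,-4) → π∥ = 2-4·λ ≈ -7.656854, π⊥ = 2-4·λ' ≈ 3.656854 ∉ [-0.5, 1.1) ⇒ out
candidate 4: (m,n)=(3,7) → π∥ = 3+7·λ ≈ 19.899495, π⊥ = 3+7·λ' ≈ 0.100505 ∈ [-0.5, 1.1) ⇒ IN Λ
candidate 5: (m,n)=(-3,-9) → π∥ = -3-9·λ ≈ -24.727922, π⊥ = -3-9·λ' ≈ 0.727922 ∈ [-0.5, 1.1) ⇒ IN Λ
candidate 6: (m,n)=(0,2) → π∥ = 0+2·λ ≈ 4.828427, π⊥ = 0+2·λ' ≈ -0.828427 ∉ [-0.5, 1.1) ⇒ out

1, 2, 4, 5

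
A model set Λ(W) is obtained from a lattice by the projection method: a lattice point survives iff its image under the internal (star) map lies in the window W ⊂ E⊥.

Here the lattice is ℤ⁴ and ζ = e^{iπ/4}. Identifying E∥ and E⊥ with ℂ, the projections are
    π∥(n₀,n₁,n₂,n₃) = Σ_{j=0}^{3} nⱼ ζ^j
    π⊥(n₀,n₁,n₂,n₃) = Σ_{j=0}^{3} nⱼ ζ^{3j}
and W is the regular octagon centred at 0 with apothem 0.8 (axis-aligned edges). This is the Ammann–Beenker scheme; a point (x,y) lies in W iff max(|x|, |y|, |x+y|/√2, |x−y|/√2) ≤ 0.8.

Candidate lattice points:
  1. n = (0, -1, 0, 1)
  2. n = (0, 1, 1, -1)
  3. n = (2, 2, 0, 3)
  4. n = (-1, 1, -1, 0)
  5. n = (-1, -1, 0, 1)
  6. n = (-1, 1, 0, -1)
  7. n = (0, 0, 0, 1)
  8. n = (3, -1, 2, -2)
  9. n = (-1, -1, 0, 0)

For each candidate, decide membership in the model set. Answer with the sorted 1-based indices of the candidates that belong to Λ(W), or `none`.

π⊥(n) = n₀ + n₁ζ³ + n₂ζ⁶ + n₃ζ⁹ where ζ = e^{iπ/4}.
candidate 1: n = (0, -1, 0, 1) → π⊥ ≈ (+1.41421, +0.00000); max(|x|,|y|,|x±y|/√2) = 1.41421 > 0.8 ⇒ ∉ W
candidate 2: n = (0, 1, 1, -1) → π⊥ ≈ (-1.41421, -1.00000); max(|x|,|y|,|x±y|/√2) = 1.70711 > 0.8 ⇒ ∉ W
candidate 3: n = (2, 2, 0, 3) → π⊥ ≈ (+2.70711, +3.53553); max(|x|,|y|,|x±y|/√2) = 4.41421 > 0.8 ⇒ ∉ W
candidate 4: n = (-1, 1, -1, 0) → π⊥ ≈ (-1.70711, +1.70711); max(|x|,|y|,|x±y|/√2) = 2.41421 > 0.8 ⇒ ∉ W
candidate 5: n = (-1, -1, 0, 1) → π⊥ ≈ (+0.41421, +0.00000); max(|x|,|y|,|x±y|/√2) = 0.41421 ≤ 0.8 ⇒ ∈ W
candidate 6: n = (-1, 1, 0, -1) → π⊥ ≈ (-2.41421, +0.00000); max(|x|,|y|,|x±y|/√2) = 2.41421 > 0.8 ⇒ ∉ W
candidate 7: n = (0, 0, 0, 1) → π⊥ ≈ (+0.70711, +0.70711); max(|x|,|y|,|x±y|/√2) = 1.00000 > 0.8 ⇒ ∉ W
candidate 8: n = (3, -1, 2, -2) → π⊥ ≈ (+2.29289, -4.12132); max(|x|,|y|,|x±y|/√2) = 4.53553 > 0.8 ⇒ ∉ W
candidate 9: n = (-1, -1, 0, 0) → π⊥ ≈ (-0.29289, -0.70711); max(|x|,|y|,|x±y|/√2) = 0.70711 ≤ 0.8 ⇒ ∈ W

5, 9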